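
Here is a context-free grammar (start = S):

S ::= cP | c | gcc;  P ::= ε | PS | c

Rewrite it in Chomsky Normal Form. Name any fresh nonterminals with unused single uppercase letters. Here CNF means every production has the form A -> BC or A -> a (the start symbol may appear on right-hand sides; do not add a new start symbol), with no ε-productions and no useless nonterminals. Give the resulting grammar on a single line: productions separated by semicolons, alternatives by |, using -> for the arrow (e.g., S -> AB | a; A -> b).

Nullable: {P}; after ε-elimination: S -> c | cP | gcc; P -> S | c | PS.
After unit-elimination: S -> c | cP | gcc; P -> c | PS | cP | gcc.
TERM: introduce A -> c, B -> g and substitute in every rule of length ≥2.
BIN: P -> BAA becomes P -> BC, C -> AA; S -> BAA becomes S -> BD, D -> AA.

S -> c | AP | BD; A -> c; B -> g; C -> AA; D -> AA; P -> c | AP | BC | PS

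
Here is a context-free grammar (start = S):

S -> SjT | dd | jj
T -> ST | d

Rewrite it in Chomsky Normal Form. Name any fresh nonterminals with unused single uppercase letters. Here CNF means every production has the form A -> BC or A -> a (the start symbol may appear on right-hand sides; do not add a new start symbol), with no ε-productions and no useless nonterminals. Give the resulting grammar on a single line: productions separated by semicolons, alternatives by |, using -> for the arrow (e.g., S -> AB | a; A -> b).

S -> AA | BB | SC; A -> j; B -> d; C -> AT; T -> d | ST

No ε-productions.
No unit productions to eliminate.
TERM: introduce B -> d, A -> j and substitute in every rule of length ≥2.
BIN: S -> SAT becomes S -> SC, C -> AT.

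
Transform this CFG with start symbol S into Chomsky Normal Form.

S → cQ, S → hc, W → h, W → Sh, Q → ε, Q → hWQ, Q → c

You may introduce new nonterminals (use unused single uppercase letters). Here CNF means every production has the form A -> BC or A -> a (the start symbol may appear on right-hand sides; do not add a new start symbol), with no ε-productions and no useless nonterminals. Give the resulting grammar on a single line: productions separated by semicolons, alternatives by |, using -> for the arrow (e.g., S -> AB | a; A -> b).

Nullable: {Q}; after ε-elimination: S -> c | cQ | hc; Q -> c | hW | hWQ; W -> h | Sh.
No unit productions to eliminate.
TERM: introduce B -> c, A -> h and substitute in every rule of length ≥2.
BIN: Q -> AWQ becomes Q -> AC, C -> WQ.

S -> c | AB | BQ; A -> h; B -> c; C -> WQ; Q -> c | AC | AW; W -> h | SA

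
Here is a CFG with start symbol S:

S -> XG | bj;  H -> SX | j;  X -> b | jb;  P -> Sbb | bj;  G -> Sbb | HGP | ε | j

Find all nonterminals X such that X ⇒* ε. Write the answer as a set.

Directly nullable (have an ε-rule): {G}.
Not nullable: H, P, S, X — each has a terminal in every rule's right-hand side or depends on a non-nullable symbol.

{G}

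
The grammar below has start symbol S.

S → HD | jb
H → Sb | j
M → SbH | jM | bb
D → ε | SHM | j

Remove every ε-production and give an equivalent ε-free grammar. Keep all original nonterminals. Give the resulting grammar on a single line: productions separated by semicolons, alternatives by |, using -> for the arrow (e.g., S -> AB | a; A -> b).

Nullable set: {D}.
S -> HD: D nullable, giving H | HD.
Drop D -> ε.
Unchanged (no nullable symbols): S -> jb; D -> SHM; D -> j; H -> Sb; H -> j; M -> SbH; M -> bb; M -> jM.

S -> H | HD | jb; D -> j | SHM; H -> j | Sb; M -> bb | jM | SbH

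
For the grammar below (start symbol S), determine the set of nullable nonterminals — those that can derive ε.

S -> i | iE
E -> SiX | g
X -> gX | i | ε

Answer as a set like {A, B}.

Directly nullable (have an ε-rule): {X}.
Not nullable: E, S — each has a terminal in every rule's right-hand side or depends on a non-nullable symbol.

{X}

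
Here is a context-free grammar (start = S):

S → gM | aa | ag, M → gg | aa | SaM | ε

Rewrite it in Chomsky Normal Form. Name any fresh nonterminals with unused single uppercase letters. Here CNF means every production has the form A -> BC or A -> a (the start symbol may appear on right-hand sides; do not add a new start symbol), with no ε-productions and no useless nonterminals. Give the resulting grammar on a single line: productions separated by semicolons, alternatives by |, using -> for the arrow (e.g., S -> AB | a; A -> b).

Nullable: {M}; after ε-elimination: S -> g | aa | ag | gM; M -> Sa | aa | gg | SaM.
No unit productions to eliminate.
TERM: introduce A -> a, B -> g and substitute in every rule of length ≥2.
BIN: M -> SAM becomes M -> SC, C -> AM.

S -> g | AA | AB | BM; A -> a; B -> g; C -> AM; M -> AA | BB | SA | SC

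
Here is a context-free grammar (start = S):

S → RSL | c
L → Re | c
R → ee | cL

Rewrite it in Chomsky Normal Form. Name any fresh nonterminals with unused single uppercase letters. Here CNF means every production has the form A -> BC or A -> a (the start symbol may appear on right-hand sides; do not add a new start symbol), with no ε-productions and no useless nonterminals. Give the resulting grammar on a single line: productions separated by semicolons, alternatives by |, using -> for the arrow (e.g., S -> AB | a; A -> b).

S -> c | RC; A -> e; B -> c; C -> SL; L -> c | RA; R -> AA | BL

No ε-productions.
No unit productions to eliminate.
TERM: introduce B -> c, A -> e and substitute in every rule of length ≥2.
BIN: S -> RSL becomes S -> RC, C -> SL.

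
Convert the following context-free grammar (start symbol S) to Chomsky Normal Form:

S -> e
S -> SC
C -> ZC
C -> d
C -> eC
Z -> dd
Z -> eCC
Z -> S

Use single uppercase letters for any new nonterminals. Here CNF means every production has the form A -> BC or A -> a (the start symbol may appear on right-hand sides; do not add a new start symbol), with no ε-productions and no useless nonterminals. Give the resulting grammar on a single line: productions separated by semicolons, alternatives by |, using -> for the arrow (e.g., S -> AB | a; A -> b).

No ε-productions.
After unit-elimination: S -> e | SC; C -> d | ZC | eC; Z -> e | SC | dd | eCC.
TERM: introduce B -> d, A -> e and substitute in every rule of length ≥2.
BIN: Z -> ACC becomes Z -> AD, D -> CC.

S -> e | SC; A -> e; B -> d; C -> d | AC | ZC; D -> CC; Z -> e | AD | BB | SC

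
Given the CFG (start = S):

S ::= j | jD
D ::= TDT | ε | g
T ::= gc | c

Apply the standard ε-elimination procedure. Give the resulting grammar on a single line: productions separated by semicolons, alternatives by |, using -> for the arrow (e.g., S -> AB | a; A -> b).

Nullable set: {D}.
S -> jD: D nullable, giving j | jD.
Drop D -> ε.
D -> TDT: D nullable, giving TDT | TT.
Unchanged (no nullable symbols): S -> j; D -> g; T -> c; T -> gc.

S -> j | jD; D -> g | TT | TDT; T -> c | gc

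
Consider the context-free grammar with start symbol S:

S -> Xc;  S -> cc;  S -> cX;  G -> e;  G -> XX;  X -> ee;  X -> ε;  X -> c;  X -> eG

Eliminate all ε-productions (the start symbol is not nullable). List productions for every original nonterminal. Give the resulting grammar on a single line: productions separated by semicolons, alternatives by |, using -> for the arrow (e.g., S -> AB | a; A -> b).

Nullable set: {G, X}.
S -> Xc: X nullable, giving Xc | c.
S -> cX: X nullable, giving c | cX.
G -> XX: X, X nullable, giving X | XX.
Drop X -> ε.
X -> eG: G nullable, giving e | eG.
Unchanged (no nullable symbols): S -> cc; G -> e; X -> c; X -> ee.

S -> c | Xc | cX | cc; G -> X | e | XX; X -> c | e | eG | ee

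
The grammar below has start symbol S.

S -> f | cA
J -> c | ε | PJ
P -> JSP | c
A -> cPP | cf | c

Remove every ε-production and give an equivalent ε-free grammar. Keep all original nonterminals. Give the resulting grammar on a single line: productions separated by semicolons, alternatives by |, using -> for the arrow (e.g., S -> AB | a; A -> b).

Nullable set: {J}.
Drop J -> ε.
J -> PJ: J nullable, giving P | PJ.
P -> JSP: J nullable, giving JSP | SP.
Unchanged (no nullable symbols): S -> cA; S -> f; A -> c; A -> cPP; A -> cf; J -> c; P -> c.

S -> f | cA; A -> c | cf | cPP; J -> P | c | PJ; P -> c | SP | JSP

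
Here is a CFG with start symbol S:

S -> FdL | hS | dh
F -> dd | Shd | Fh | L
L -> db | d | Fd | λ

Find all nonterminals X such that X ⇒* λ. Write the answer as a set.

Directly nullable (have an ε-rule): {L}.
F is nullable via F -> L (every symbol on the right is already known nullable).
Not nullable: S — each has a terminal in every rule's right-hand side or depends on a non-nullable symbol.

{F, L}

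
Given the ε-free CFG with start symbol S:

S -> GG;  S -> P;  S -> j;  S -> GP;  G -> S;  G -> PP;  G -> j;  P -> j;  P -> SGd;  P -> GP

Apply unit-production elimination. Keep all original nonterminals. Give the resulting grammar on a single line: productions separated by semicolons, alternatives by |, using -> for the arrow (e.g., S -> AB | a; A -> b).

S -> j | GG | GP | SGd; G -> j | GG | GP | PP | SGd; P -> j | GP | SGd

Unit productions: G->S, S->P.
Unit pairs (A ⇒* B via units): (G,P), (G,S), (S,P).
S: inherits non-unit rules of {P, S} → GG | GP | SGd | j.
G: inherits non-unit rules of {G, P, S} → GG | GP | PP | SGd | j.
P: inherits non-unit rules of {P} → GP | SGd | j.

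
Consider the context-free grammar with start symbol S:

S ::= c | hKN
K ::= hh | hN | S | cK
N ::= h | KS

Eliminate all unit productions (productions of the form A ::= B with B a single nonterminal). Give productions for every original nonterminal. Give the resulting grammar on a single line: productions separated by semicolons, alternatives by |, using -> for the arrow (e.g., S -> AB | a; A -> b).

S -> c | hKN; K -> c | cK | hN | hh | hKN; N -> h | KS

Unit productions: K->S.
Unit pairs (A ⇒* B via units): (K,S).
S: inherits non-unit rules of {S} → c | hKN.
K: inherits non-unit rules of {K, S} → c | cK | hKN | hN | hh.
N: inherits non-unit rules of {N} → KS | h.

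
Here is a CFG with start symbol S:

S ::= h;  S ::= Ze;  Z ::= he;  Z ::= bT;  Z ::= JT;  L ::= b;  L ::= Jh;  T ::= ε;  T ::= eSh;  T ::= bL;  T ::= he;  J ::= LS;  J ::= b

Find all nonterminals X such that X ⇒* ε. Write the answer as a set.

{T}

Directly nullable (have an ε-rule): {T}.
Not nullable: J, L, S, Z — each has a terminal in every rule's right-hand side or depends on a non-nullable symbol.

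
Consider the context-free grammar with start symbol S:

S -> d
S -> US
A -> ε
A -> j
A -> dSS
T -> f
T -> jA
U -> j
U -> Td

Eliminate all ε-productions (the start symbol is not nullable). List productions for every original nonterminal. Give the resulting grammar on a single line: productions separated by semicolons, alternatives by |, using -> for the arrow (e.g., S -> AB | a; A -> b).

Nullable set: {A}.
Drop A -> ε.
T -> jA: A nullable, giving j | jA.
Unchanged (no nullable symbols): S -> US; S -> d; A -> dSS; A -> j; T -> f; U -> Td; U -> j.

S -> d | US; A -> j | dSS; T -> f | j | jA; U -> j | Td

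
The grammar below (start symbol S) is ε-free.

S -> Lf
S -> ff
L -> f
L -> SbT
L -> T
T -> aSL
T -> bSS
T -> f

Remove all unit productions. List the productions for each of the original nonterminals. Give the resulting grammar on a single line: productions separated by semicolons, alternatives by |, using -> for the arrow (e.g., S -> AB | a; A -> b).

S -> Lf | ff; L -> f | SbT | aSL | bSS; T -> f | aSL | bSS

Unit productions: L->T.
Unit pairs (A ⇒* B via units): (L,T).
S: inherits non-unit rules of {S} → Lf | ff.
L: inherits non-unit rules of {L, T} → SbT | aSL | bSS | f.
T: inherits non-unit rules of {T} → aSL | bSS | f.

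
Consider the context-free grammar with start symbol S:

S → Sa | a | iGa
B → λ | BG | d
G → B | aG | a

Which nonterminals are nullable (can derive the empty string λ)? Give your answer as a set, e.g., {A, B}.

Directly nullable (have an ε-rule): {B}.
G is nullable via G -> B (every symbol on the right is already known nullable).
Not nullable: S — each has a terminal in every rule's right-hand side or depends on a non-nullable symbol.

{B, G}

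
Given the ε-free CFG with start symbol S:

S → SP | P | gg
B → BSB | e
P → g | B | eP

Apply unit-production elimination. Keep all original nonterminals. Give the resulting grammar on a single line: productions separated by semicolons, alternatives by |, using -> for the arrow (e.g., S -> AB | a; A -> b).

S -> e | g | SP | eP | gg | BSB; B -> e | BSB; P -> e | g | eP | BSB

Unit productions: P->B, S->P.
Unit pairs (A ⇒* B via units): (P,B), (S,B), (S,P).
S: inherits non-unit rules of {B, P, S} → BSB | SP | e | eP | g | gg.
B: inherits non-unit rules of {B} → BSB | e.
P: inherits non-unit rules of {B, P} → BSB | e | eP | g.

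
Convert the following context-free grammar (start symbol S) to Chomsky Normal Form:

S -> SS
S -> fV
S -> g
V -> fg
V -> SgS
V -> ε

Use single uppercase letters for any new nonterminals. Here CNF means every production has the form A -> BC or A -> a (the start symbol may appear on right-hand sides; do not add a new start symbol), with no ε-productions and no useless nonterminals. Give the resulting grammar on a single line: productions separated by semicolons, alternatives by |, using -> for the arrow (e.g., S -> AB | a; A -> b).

S -> f | g | AV | SS; A -> f; B -> g; C -> BS; V -> AB | SC

Nullable: {V}; after ε-elimination: S -> f | g | SS | fV; V -> fg | SgS.
No unit productions to eliminate.
TERM: introduce A -> f, B -> g and substitute in every rule of length ≥2.
BIN: V -> SBS becomes V -> SC, C -> BS.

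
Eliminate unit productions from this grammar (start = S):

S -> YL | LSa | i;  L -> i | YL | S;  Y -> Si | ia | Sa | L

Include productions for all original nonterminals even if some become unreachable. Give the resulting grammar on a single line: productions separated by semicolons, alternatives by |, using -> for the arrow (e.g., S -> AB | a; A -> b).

Unit productions: L->S, Y->L.
Unit pairs (A ⇒* B via units): (L,S), (Y,L), (Y,S).
S: inherits non-unit rules of {S} → LSa | YL | i.
L: inherits non-unit rules of {L, S} → LSa | YL | i.
Y: inherits non-unit rules of {L, S, Y} → LSa | Sa | Si | YL | i | ia.

S -> i | YL | LSa; L -> i | YL | LSa; Y -> i | Sa | Si | YL | ia | LSa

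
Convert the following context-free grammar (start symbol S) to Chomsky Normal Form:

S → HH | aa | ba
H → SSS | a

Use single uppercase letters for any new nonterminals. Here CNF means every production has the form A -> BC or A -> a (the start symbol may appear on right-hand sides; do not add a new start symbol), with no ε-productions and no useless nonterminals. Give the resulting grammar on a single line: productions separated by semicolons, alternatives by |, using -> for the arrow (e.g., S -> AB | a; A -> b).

S -> AA | BA | HH; A -> a; B -> b; C -> SS; H -> a | SC

No ε-productions.
No unit productions to eliminate.
TERM: introduce A -> a, B -> b and substitute in every rule of length ≥2.
BIN: H -> SSS becomes H -> SC, C -> SS.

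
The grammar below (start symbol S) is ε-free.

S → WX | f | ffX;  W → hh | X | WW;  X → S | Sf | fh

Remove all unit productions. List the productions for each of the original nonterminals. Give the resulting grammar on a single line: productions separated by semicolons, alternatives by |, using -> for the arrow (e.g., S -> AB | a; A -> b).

S -> f | WX | ffX; W -> f | Sf | WW | WX | fh | hh | ffX; X -> f | Sf | WX | fh | ffX

Unit productions: W->X, X->S.
Unit pairs (A ⇒* B via units): (W,S), (W,X), (X,S).
S: inherits non-unit rules of {S} → WX | f | ffX.
W: inherits non-unit rules of {S, W, X} → Sf | WW | WX | f | ffX | fh | hh.
X: inherits non-unit rules of {S, X} → Sf | WX | f | ffX | fh.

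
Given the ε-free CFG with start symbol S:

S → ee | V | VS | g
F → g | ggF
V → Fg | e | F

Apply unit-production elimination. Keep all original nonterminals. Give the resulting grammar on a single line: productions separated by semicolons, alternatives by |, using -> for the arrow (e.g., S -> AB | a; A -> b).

S -> e | g | Fg | VS | ee | ggF; F -> g | ggF; V -> e | g | Fg | ggF

Unit productions: S->V, V->F.
Unit pairs (A ⇒* B via units): (S,F), (S,V), (V,F).
S: inherits non-unit rules of {F, S, V} → Fg | VS | e | ee | g | ggF.
F: inherits non-unit rules of {F} → g | ggF.
V: inherits non-unit rules of {F, V} → Fg | e | g | ggF.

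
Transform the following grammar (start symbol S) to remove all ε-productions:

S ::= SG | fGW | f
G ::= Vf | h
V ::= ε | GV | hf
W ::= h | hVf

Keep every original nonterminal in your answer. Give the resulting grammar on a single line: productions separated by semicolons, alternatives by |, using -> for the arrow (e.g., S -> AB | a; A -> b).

S -> f | SG | fGW; G -> f | h | Vf; V -> G | GV | hf; W -> h | hf | hVf

Nullable set: {V}.
G -> Vf: V nullable, giving Vf | f.
Drop V -> ε.
V -> GV: V nullable, giving G | GV.
W -> hVf: V nullable, giving hVf | hf.
Unchanged (no nullable symbols): S -> SG; S -> f; S -> fGW; G -> h; V -> hf; W -> h.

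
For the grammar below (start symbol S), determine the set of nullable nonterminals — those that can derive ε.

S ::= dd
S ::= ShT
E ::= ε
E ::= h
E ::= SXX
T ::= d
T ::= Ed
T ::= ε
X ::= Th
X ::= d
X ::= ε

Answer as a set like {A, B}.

Directly nullable (have an ε-rule): {E, T, X}.
Not nullable: S — each has a terminal in every rule's right-hand side or depends on a non-nullable symbol.

{E, T, X}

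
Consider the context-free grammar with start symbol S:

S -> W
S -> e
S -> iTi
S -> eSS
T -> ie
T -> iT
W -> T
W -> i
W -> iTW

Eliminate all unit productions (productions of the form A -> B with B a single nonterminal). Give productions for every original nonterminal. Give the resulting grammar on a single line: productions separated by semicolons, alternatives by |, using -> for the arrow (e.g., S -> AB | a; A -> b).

Unit productions: S->W, W->T.
Unit pairs (A ⇒* B via units): (S,T), (S,W), (W,T).
S: inherits non-unit rules of {S, T, W} → e | eSS | i | iT | iTW | iTi | ie.
T: inherits non-unit rules of {T} → iT | ie.
W: inherits non-unit rules of {T, W} → i | iT | iTW | ie.

S -> e | i | iT | ie | eSS | iTW | iTi; T -> iT | ie; W -> i | iT | ie | iTW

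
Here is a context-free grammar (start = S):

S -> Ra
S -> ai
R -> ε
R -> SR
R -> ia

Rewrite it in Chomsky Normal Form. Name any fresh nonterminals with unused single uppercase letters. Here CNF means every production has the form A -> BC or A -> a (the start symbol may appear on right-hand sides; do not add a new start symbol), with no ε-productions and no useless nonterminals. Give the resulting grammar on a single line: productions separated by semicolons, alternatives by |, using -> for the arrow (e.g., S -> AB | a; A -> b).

S -> a | AB | RA; A -> a; B -> i; R -> a | AB | BA | RA | SR

Nullable: {R}; after ε-elimination: S -> a | Ra | ai; R -> S | SR | ia.
After unit-elimination: S -> a | Ra | ai; R -> a | Ra | SR | ai | ia.
TERM: introduce A -> a, B -> i and substitute in every rule of length ≥2.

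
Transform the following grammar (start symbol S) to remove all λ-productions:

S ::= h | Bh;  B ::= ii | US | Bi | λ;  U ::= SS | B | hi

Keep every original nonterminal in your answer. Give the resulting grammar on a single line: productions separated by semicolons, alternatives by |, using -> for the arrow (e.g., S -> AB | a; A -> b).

S -> h | Bh; B -> S | i | Bi | US | ii; U -> B | SS | hi

Nullable set: {B, U}.
S -> Bh: B nullable, giving Bh | h.
Drop B -> λ.
B -> Bi: B nullable, giving Bi | i.
B -> US: U nullable, giving S | US.
U -> B: B nullable, giving B.
Unchanged (no nullable symbols): S -> h; B -> ii; U -> SS; U -> hi.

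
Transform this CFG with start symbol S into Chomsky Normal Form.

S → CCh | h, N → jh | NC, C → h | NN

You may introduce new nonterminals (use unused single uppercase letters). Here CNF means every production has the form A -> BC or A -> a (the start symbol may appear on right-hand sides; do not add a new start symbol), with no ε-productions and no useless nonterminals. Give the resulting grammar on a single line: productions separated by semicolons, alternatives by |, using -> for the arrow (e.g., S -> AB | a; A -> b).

No ε-productions.
No unit productions to eliminate.
TERM: introduce B -> h, A -> j and substitute in every rule of length ≥2.
BIN: S -> CCB becomes S -> CD, D -> CB.

S -> h | CD; A -> j; B -> h; C -> h | NN; D -> CB; N -> AB | NC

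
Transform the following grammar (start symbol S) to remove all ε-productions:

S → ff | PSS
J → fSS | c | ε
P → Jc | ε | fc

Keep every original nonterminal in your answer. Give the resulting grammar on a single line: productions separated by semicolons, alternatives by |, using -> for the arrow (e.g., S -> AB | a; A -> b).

Nullable set: {J, P}.
S -> PSS: P nullable, giving PSS | SS.
Drop J -> ε.
Drop P -> ε.
P -> Jc: J nullable, giving Jc | c.
Unchanged (no nullable symbols): S -> ff; J -> c; J -> fSS; P -> fc.

S -> SS | ff | PSS; J -> c | fSS; P -> c | Jc | fc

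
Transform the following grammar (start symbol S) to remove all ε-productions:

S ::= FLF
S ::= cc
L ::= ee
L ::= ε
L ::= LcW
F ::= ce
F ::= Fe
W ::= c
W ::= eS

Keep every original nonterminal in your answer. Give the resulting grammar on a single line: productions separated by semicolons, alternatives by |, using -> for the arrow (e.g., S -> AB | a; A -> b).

S -> FF | cc | FLF; F -> Fe | ce; L -> cW | ee | LcW; W -> c | eS

Nullable set: {L}.
S -> FLF: L nullable, giving FF | FLF.
Drop L -> ε.
L -> LcW: L nullable, giving LcW | cW.
Unchanged (no nullable symbols): S -> cc; F -> Fe; F -> ce; L -> ee; W -> c; W -> eS.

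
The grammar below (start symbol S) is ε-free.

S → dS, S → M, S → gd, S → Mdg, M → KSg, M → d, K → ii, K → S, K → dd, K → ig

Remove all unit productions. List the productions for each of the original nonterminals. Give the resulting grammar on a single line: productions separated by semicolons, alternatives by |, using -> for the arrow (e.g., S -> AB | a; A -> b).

Unit productions: K->S, S->M.
Unit pairs (A ⇒* B via units): (K,M), (K,S), (S,M).
S: inherits non-unit rules of {M, S} → KSg | Mdg | d | dS | gd.
K: inherits non-unit rules of {K, M, S} → KSg | Mdg | d | dS | dd | gd | ig | ii.
M: inherits non-unit rules of {M} → KSg | d.

S -> d | dS | gd | KSg | Mdg; K -> d | dS | dd | gd | ig | ii | KSg | Mdg; M -> d | KSg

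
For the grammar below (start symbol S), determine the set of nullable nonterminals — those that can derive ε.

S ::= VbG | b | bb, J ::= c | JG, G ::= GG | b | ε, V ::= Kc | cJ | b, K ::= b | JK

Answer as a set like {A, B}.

Directly nullable (have an ε-rule): {G}.
Not nullable: J, K, S, V — each has a terminal in every rule's right-hand side or depends on a non-nullable symbol.

{G}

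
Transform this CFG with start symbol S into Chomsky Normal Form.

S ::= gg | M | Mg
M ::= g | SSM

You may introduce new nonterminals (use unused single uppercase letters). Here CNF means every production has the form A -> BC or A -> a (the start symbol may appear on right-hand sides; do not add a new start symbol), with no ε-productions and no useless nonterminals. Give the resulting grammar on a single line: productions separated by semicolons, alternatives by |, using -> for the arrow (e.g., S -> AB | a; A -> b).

S -> g | AA | MA | SC; A -> g; B -> SM; C -> SM; M -> g | SB

No ε-productions.
After unit-elimination: S -> g | Mg | gg | SSM; M -> g | SSM.
TERM: introduce A -> g and substitute in every rule of length ≥2.
BIN: M -> SSM becomes M -> SB, B -> SM; S -> SSM becomes S -> SC, C -> SM.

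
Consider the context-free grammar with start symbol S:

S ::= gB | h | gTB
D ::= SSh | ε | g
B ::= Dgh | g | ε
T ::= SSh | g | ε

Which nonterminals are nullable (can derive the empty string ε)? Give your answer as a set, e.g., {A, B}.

Directly nullable (have an ε-rule): {B, D, T}.
Not nullable: S — each has a terminal in every rule's right-hand side or depends on a non-nullable symbol.

{B, D, T}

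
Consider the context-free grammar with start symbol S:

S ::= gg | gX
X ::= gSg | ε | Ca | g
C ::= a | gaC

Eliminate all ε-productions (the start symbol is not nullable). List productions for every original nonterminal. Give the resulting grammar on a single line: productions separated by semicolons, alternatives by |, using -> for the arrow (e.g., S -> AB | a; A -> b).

S -> g | gX | gg; C -> a | gaC; X -> g | Ca | gSg

Nullable set: {X}.
S -> gX: X nullable, giving g | gX.
Drop X -> ε.
Unchanged (no nullable symbols): S -> gg; C -> a; C -> gaC; X -> Ca; X -> g; X -> gSg.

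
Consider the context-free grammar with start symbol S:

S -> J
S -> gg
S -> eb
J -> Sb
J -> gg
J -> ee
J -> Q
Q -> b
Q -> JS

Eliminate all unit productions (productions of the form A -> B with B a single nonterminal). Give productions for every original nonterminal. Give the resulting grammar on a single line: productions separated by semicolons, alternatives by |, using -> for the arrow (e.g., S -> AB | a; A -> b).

Unit productions: J->Q, S->J.
Unit pairs (A ⇒* B via units): (J,Q), (S,J), (S,Q).
S: inherits non-unit rules of {J, Q, S} → JS | Sb | b | eb | ee | gg.
J: inherits non-unit rules of {J, Q} → JS | Sb | b | ee | gg.
Q: inherits non-unit rules of {Q} → JS | b.

S -> b | JS | Sb | eb | ee | gg; J -> b | JS | Sb | ee | gg; Q -> b | JS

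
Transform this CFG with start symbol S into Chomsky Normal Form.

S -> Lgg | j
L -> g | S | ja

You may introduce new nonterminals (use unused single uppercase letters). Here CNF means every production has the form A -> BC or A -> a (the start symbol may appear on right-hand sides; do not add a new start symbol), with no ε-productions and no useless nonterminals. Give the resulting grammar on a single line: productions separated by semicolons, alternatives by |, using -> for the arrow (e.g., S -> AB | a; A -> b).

No ε-productions.
After unit-elimination: S -> j | Lgg; L -> g | j | ja | Lgg.
TERM: introduce C -> a, A -> g, B -> j and substitute in every rule of length ≥2.
BIN: L -> LAA becomes L -> LD, D -> AA; S -> LAA becomes S -> LE, E -> AA.

S -> j | LE; A -> g; B -> j; C -> a; D -> AA; E -> AA; L -> g | j | BC | LD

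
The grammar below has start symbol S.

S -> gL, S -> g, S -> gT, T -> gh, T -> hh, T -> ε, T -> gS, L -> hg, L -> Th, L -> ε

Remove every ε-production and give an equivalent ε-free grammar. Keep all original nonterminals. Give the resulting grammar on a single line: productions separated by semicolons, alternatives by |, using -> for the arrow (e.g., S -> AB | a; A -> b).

S -> g | gL | gT; L -> h | Th | hg; T -> gS | gh | hh

Nullable set: {L, T}.
S -> gL: L nullable, giving g | gL.
S -> gT: T nullable, giving g | gT.
Drop L -> ε.
L -> Th: T nullable, giving Th | h.
Drop T -> ε.
Unchanged (no nullable symbols): S -> g; L -> hg; T -> gS; T -> gh; T -> hh.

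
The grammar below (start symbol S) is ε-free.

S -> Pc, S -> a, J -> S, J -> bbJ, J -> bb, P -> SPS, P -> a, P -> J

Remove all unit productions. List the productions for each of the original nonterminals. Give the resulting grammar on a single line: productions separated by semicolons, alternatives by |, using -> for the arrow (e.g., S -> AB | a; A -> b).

Unit productions: J->S, P->J.
Unit pairs (A ⇒* B via units): (J,S), (P,J), (P,S).
S: inherits non-unit rules of {S} → Pc | a.
J: inherits non-unit rules of {J, S} → Pc | a | bb | bbJ.
P: inherits non-unit rules of {J, P, S} → Pc | SPS | a | bb | bbJ.

S -> a | Pc; J -> a | Pc | bb | bbJ; P -> a | Pc | bb | SPS | bbJ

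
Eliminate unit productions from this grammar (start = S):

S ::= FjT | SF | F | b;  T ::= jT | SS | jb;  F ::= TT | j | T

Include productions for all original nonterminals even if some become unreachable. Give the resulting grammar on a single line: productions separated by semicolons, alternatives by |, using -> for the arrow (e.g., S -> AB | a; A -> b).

S -> b | j | SF | SS | TT | jT | jb | FjT; F -> j | SS | TT | jT | jb; T -> SS | jT | jb

Unit productions: F->T, S->F.
Unit pairs (A ⇒* B via units): (F,T), (S,F), (S,T).
S: inherits non-unit rules of {F, S, T} → FjT | SF | SS | TT | b | j | jT | jb.
F: inherits non-unit rules of {F, T} → SS | TT | j | jT | jb.
T: inherits non-unit rules of {T} → SS | jT | jb.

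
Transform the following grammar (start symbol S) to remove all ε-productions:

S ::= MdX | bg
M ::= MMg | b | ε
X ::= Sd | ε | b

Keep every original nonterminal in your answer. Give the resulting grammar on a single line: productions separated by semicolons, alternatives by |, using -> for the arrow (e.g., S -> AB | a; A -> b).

S -> d | Md | bg | dX | MdX; M -> b | g | Mg | MMg; X -> b | Sd

Nullable set: {M, X}.
S -> MdX: M, X nullable, giving Md | MdX | d | dX.
Drop M -> ε.
M -> MMg: M, M nullable, giving MMg | Mg | g.
Drop X -> ε.
Unchanged (no nullable symbols): S -> bg; M -> b; X -> Sd; X -> b.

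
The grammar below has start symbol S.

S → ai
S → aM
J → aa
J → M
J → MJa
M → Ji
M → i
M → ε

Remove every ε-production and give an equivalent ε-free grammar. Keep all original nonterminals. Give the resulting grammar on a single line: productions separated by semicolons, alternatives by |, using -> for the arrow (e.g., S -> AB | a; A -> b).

S -> a | aM | ai; J -> M | a | Ja | Ma | aa | MJa; M -> i | Ji

Nullable set: {J, M}.
S -> aM: M nullable, giving a | aM.
J -> M: M nullable, giving M.
J -> MJa: M, J nullable, giving Ja | MJa | Ma | a.
Drop M -> ε.
M -> Ji: J nullable, giving Ji | i.
Unchanged (no nullable symbols): S -> ai; J -> aa; M -> i.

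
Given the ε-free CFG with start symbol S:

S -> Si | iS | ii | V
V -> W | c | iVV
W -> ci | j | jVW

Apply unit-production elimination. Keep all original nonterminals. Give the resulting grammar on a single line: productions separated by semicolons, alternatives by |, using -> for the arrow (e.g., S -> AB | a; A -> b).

S -> c | j | Si | ci | iS | ii | iVV | jVW; V -> c | j | ci | iVV | jVW; W -> j | ci | jVW

Unit productions: S->V, V->W.
Unit pairs (A ⇒* B via units): (S,V), (S,W), (V,W).
S: inherits non-unit rules of {S, V, W} → Si | c | ci | iS | iVV | ii | j | jVW.
V: inherits non-unit rules of {V, W} → c | ci | iVV | j | jVW.
W: inherits non-unit rules of {W} → ci | j | jVW.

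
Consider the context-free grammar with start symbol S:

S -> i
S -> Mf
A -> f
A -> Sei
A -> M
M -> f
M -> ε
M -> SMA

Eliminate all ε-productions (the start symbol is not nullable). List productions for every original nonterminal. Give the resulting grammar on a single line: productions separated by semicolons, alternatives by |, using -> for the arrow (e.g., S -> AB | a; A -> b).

S -> f | i | Mf; A -> M | f | Sei; M -> S | f | SA | SM | SMA

Nullable set: {A, M}.
S -> Mf: M nullable, giving Mf | f.
A -> M: M nullable, giving M.
Drop M -> ε.
M -> SMA: M, A nullable, giving S | SA | SM | SMA.
Unchanged (no nullable symbols): S -> i; A -> Sei; A -> f; M -> f.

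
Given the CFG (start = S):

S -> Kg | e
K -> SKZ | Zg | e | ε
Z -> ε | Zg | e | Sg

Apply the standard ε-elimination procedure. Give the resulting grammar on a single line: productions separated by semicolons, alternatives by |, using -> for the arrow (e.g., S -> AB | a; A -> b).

S -> e | g | Kg; K -> S | e | g | SK | SZ | Zg | SKZ; Z -> e | g | Sg | Zg

Nullable set: {K, Z}.
S -> Kg: K nullable, giving Kg | g.
Drop K -> ε.
K -> SKZ: K, Z nullable, giving S | SK | SKZ | SZ.
K -> Zg: Z nullable, giving Zg | g.
Drop Z -> ε.
Z -> Zg: Z nullable, giving Zg | g.
Unchanged (no nullable symbols): S -> e; K -> e; Z -> Sg; Z -> e.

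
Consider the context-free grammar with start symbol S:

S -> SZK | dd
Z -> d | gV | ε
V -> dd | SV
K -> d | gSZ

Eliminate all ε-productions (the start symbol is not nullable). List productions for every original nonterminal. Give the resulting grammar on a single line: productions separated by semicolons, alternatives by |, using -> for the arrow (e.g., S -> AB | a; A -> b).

S -> SK | dd | SZK; K -> d | gS | gSZ; V -> SV | dd; Z -> d | gV

Nullable set: {Z}.
S -> SZK: Z nullable, giving SK | SZK.
K -> gSZ: Z nullable, giving gS | gSZ.
Drop Z -> ε.
Unchanged (no nullable symbols): S -> dd; K -> d; V -> SV; V -> dd; Z -> d; Z -> gV.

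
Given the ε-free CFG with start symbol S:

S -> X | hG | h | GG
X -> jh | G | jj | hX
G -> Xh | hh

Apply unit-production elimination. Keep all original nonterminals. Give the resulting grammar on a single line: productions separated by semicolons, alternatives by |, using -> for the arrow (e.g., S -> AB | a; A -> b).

S -> h | GG | Xh | hG | hX | hh | jh | jj; G -> Xh | hh; X -> Xh | hX | hh | jh | jj

Unit productions: S->X, X->G.
Unit pairs (A ⇒* B via units): (S,G), (S,X), (X,G).
S: inherits non-unit rules of {G, S, X} → GG | Xh | h | hG | hX | hh | jh | jj.
G: inherits non-unit rules of {G} → Xh | hh.
X: inherits non-unit rules of {G, X} → Xh | hX | hh | jh | jj.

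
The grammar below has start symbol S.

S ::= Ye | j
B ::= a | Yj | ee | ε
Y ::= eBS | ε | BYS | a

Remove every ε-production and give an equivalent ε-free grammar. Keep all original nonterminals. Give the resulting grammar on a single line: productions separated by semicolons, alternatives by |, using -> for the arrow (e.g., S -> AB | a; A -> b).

Nullable set: {B, Y}.
S -> Ye: Y nullable, giving Ye | e.
Drop B -> ε.
B -> Yj: Y nullable, giving Yj | j.
Drop Y -> ε.
Y -> BYS: B, Y nullable, giving BS | BYS | S | YS.
Y -> eBS: B nullable, giving eBS | eS.
Unchanged (no nullable symbols): S -> j; B -> a; B -> ee; Y -> a.

S -> e | j | Ye; B -> a | j | Yj | ee; Y -> S | a | BS | YS | eS | BYS | eBS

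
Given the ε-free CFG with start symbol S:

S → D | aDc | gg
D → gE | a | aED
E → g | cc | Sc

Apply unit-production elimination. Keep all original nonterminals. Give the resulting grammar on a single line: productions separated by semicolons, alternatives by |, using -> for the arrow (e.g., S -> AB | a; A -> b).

Unit productions: S->D.
Unit pairs (A ⇒* B via units): (S,D).
S: inherits non-unit rules of {D, S} → a | aDc | aED | gE | gg.
D: inherits non-unit rules of {D} → a | aED | gE.
E: inherits non-unit rules of {E} → Sc | cc | g.

S -> a | gE | gg | aDc | aED; D -> a | gE | aED; E -> g | Sc | cc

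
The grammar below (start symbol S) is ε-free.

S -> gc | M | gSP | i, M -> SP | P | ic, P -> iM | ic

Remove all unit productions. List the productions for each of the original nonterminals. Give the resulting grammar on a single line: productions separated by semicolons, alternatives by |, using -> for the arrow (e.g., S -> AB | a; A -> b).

Unit productions: M->P, S->M.
Unit pairs (A ⇒* B via units): (M,P), (S,M), (S,P).
S: inherits non-unit rules of {M, P, S} → SP | gSP | gc | i | iM | ic.
M: inherits non-unit rules of {M, P} → SP | iM | ic.
P: inherits non-unit rules of {P} → iM | ic.

S -> i | SP | gc | iM | ic | gSP; M -> SP | iM | ic; P -> iM | ic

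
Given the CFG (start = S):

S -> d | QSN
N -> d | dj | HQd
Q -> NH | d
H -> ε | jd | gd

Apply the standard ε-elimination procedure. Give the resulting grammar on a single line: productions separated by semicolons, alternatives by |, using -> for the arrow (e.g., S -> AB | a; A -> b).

Nullable set: {H}.
Drop H -> ε.
N -> HQd: H nullable, giving HQd | Qd.
Q -> NH: H nullable, giving N | NH.
Unchanged (no nullable symbols): S -> QSN; S -> d; H -> gd; H -> jd; N -> d; N -> dj; Q -> d.

S -> d | QSN; H -> gd | jd; N -> d | Qd | dj | HQd; Q -> N | d | NH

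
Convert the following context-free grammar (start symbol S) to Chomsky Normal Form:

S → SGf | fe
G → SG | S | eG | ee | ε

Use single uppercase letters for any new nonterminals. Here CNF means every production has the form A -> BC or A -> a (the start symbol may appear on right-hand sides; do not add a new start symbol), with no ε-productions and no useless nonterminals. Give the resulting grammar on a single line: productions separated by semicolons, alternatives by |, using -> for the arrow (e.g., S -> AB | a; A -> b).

S -> AB | SA | SD; A -> f; B -> e; C -> GA; D -> GA; G -> e | AB | BB | BG | SA | SC | SG

Nullable: {G}; after ε-elimination: S -> Sf | fe | SGf; G -> S | e | SG | eG | ee.
After unit-elimination: S -> Sf | fe | SGf; G -> e | SG | Sf | eG | ee | fe | SGf.
TERM: introduce B -> e, A -> f and substitute in every rule of length ≥2.
BIN: G -> SGA becomes G -> SC, C -> GA; S -> SGA becomes S -> SD, D -> GA.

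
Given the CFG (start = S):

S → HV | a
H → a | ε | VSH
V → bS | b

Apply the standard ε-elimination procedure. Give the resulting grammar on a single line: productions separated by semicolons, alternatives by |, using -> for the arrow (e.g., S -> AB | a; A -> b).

S -> V | a | HV; H -> a | VS | VSH; V -> b | bS

Nullable set: {H}.
S -> HV: H nullable, giving HV | V.
Drop H -> ε.
H -> VSH: H nullable, giving VS | VSH.
Unchanged (no nullable symbols): S -> a; H -> a; V -> b; V -> bS.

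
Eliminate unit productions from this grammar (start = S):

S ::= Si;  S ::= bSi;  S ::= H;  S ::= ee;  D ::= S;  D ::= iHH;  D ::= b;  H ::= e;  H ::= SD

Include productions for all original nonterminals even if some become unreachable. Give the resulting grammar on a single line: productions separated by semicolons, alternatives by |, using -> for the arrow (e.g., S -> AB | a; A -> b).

Unit productions: D->S, S->H.
Unit pairs (A ⇒* B via units): (D,H), (D,S), (S,H).
S: inherits non-unit rules of {H, S} → SD | Si | bSi | e | ee.
D: inherits non-unit rules of {D, H, S} → SD | Si | b | bSi | e | ee | iHH.
H: inherits non-unit rules of {H} → SD | e.

S -> e | SD | Si | ee | bSi; D -> b | e | SD | Si | ee | bSi | iHH; H -> e | SD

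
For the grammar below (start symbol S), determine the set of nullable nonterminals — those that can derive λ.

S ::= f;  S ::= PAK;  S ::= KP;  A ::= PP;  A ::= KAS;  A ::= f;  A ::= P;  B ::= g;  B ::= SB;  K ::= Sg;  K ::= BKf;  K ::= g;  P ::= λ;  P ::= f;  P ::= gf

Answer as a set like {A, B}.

Directly nullable (have an ε-rule): {P}.
A is nullable via A -> P (every symbol on the right is already known nullable).
Not nullable: B, K, S — each has a terminal in every rule's right-hand side or depends on a non-nullable symbol.

{A, P}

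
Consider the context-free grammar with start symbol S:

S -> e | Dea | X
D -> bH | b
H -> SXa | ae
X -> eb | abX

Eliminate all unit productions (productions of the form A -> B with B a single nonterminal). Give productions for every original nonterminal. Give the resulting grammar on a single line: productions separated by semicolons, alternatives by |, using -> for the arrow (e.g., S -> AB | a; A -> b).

Unit productions: S->X.
Unit pairs (A ⇒* B via units): (S,X).
S: inherits non-unit rules of {S, X} → Dea | abX | e | eb.
D: inherits non-unit rules of {D} → b | bH.
H: inherits non-unit rules of {H} → SXa | ae.
X: inherits non-unit rules of {X} → abX | eb.

S -> e | eb | Dea | abX; D -> b | bH; H -> ae | SXa; X -> eb | abX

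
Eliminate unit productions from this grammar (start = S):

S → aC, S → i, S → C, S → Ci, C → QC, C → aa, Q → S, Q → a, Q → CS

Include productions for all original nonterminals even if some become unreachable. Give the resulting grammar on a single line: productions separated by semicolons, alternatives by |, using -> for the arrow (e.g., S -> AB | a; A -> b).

S -> i | Ci | QC | aC | aa; C -> QC | aa; Q -> a | i | CS | Ci | QC | aC | aa

Unit productions: Q->S, S->C.
Unit pairs (A ⇒* B via units): (Q,C), (Q,S), (S,C).
S: inherits non-unit rules of {C, S} → Ci | QC | aC | aa | i.
C: inherits non-unit rules of {C} → QC | aa.
Q: inherits non-unit rules of {C, Q, S} → CS | Ci | QC | a | aC | aa | i.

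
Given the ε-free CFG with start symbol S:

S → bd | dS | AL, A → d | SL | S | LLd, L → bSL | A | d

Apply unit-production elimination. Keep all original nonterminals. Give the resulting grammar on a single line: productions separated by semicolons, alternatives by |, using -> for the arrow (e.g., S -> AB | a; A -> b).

Unit productions: A->S, L->A.
Unit pairs (A ⇒* B via units): (A,S), (L,A), (L,S).
S: inherits non-unit rules of {S} → AL | bd | dS.
A: inherits non-unit rules of {A, S} → AL | LLd | SL | bd | d | dS.
L: inherits non-unit rules of {A, L, S} → AL | LLd | SL | bSL | bd | d | dS.

S -> AL | bd | dS; A -> d | AL | SL | bd | dS | LLd; L -> d | AL | SL | bd | dS | LLd | bSL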